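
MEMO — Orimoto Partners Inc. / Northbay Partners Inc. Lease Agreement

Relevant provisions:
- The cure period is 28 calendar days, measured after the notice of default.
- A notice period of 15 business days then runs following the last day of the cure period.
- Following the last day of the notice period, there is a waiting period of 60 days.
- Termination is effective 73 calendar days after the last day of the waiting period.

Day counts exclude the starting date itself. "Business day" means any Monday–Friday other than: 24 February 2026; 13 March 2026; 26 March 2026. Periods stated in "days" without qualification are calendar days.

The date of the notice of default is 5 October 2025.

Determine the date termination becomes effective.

The last day of the cure period: 28 calendar days after 5 October 2025 is 2 November 2025.
From Sunday, 2 November 2025, 15 business days (Nov 3, Nov 4, Nov 5, Nov 6, …, Nov 19, Nov 20, Nov 21, skipping weekends) brings us to Friday, 21 November 2025, which is the last day of the notice period.
The last day of the waiting period: 60 calendar days after 21 November 2025 is 20 January 2026.
The date termination becomes effective: 20 January 2026 + 73 days = 3 April 2026.

3 April 2026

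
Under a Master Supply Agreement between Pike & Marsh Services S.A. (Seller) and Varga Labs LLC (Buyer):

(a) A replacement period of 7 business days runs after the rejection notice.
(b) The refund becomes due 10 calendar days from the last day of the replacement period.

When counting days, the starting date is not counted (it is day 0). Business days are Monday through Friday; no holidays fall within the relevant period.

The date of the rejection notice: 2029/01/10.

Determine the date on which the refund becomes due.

2029/01/29

From Wednesday, 2029/01/10, 7 business days (Jan 11, Jan 12, Jan 15, Jan 16, Jan 17, Jan 18, Jan 19, skipping weekends) brings us to Friday, 2029/01/19, which is the last day of the replacement period.
The date on which the refund becomes due: 2029/01/19 + 10 days = 2029/01/29.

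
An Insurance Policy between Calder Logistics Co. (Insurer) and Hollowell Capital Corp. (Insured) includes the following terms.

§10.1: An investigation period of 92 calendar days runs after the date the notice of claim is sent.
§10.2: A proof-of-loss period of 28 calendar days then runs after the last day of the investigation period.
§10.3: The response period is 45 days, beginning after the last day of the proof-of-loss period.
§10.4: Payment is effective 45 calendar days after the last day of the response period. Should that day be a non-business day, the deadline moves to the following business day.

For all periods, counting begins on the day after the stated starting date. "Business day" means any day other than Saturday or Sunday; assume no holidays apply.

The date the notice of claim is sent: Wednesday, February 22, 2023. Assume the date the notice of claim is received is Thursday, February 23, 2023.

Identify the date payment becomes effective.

The last day of the investigation period: February 22, 2023 + 92 days = May 25, 2023.
The last day of the proof-of-loss period: May 25, 2023 + 28 days = June 22, 2023.
Adding 45 calendar days to June 22, 2023 gives August 6, 2023, which is the last day of the response period.
The date payment becomes effective: August 6, 2023 + 45 days = September 20, 2023. September 20, 2023 is a Wednesday, so no roll-forward applies.

September 20, 2023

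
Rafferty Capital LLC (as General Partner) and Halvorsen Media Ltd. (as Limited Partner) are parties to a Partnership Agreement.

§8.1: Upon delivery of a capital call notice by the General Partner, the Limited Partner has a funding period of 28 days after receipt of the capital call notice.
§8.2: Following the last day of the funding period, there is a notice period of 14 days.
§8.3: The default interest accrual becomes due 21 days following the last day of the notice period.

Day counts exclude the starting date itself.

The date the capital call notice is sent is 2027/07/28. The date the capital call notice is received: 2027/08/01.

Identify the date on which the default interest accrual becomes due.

2027/10/03

Adding 28 calendar days to 2027/08/01 gives 2027/08/29, which is the last day of the funding period.
The last day of the notice period: 14 calendar days after 2027/08/29 is 2027/09/12.
The date on which the default interest accrual becomes due: 21 calendar days after 2027/09/12 is 2027/10/03.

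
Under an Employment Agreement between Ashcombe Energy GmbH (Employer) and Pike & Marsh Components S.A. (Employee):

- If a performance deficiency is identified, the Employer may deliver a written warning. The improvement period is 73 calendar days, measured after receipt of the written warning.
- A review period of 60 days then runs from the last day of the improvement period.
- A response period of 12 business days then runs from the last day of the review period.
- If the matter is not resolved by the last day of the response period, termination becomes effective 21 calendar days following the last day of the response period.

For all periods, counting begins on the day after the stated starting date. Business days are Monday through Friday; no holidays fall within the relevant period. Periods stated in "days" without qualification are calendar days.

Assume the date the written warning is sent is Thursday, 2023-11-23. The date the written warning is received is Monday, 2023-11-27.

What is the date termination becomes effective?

The last day of the improvement period: 73 calendar days after 2023-11-27 is 2024-02-08.
Adding 60 calendar days to 2024-02-08 gives 2024-04-08, which is the last day of the review period.
The last day of the response period: 12 business days after Monday, 2024-04-08, skipping weekends — Apr 9, Apr 10, Apr 11, Apr 12, …, Apr 22, Apr 23, Apr 24 — lands on Wednesday, 2024-04-24.
The date termination becomes effective: 2024-04-24 + 21 days = 2024-05-15.

2024-05-15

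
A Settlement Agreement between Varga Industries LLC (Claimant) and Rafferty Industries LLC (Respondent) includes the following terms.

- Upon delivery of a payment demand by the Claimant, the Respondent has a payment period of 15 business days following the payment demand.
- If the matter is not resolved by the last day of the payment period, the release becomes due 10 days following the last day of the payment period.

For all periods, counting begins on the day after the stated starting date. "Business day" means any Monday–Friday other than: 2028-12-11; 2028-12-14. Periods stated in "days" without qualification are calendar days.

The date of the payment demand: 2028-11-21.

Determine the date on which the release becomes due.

The last day of the payment period: 15 business days after Tuesday, 2028-11-21, skipping weekends and the listed holiday on Dec 11 — Nov 22, Nov 23, Nov 24, Nov 27, …, Dec 8, Dec 12, Dec 13 — lands on Wednesday, 2028-12-13.
The date on which the release becomes due: 10 calendar days after 2028-12-13 is 2028-12-23.

2028-12-23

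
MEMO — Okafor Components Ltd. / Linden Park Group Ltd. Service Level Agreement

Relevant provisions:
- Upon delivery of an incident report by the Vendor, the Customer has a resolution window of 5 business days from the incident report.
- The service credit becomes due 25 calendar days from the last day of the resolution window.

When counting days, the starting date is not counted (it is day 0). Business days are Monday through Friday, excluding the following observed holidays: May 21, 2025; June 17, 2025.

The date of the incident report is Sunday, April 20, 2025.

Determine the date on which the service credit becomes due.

The last day of the resolution window: counting 5 business days from Sunday, April 20, 2025 (Apr 21, Apr 22, Apr 23, Apr 24, Apr 25, skipping weekends) reaches Friday, April 25, 2025.
The date on which the service credit becomes due: 25 calendar days after April 25, 2025 is May 20, 2025.

May 20, 2025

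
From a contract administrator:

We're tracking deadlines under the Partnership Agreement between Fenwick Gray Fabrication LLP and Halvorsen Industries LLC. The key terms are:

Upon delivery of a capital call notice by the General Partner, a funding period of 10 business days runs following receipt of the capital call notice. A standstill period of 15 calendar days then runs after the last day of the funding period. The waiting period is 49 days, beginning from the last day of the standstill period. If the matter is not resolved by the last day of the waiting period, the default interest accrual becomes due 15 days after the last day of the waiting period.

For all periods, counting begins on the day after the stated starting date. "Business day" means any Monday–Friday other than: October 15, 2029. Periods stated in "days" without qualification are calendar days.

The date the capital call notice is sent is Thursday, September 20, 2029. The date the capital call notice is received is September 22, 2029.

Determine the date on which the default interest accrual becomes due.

From Saturday, September 22, 2029, 10 business days (Sep 24, Sep 25, Sep 26, Sep 27, Sep 28, Oct 1, Oct 2, Oct 3, Oct 4, Oct 5, skipping weekends) brings us to Friday, October 5, 2029, which is the last day of the funding period.
The last day of the standstill period: October 5, 2029 + 15 days = October 20, 2029.
Adding 49 calendar days to October 20, 2029 gives December 8, 2029, which is the last day of the waiting period.
The date on which the default interest accrual becomes due: December 8, 2029 + 15 days = December 23, 2029.

December 23, 2029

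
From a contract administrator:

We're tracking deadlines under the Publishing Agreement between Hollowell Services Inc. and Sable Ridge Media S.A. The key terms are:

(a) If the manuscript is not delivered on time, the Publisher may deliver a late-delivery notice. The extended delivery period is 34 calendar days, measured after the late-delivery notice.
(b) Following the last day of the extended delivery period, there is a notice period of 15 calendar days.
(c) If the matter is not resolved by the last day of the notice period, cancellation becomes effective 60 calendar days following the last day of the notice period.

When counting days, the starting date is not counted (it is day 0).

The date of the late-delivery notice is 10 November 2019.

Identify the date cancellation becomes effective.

27 February 2020

The last day of the extended delivery period: 10 November 2019 + 34 days = 14 December 2019.
Adding 15 calendar days to 14 December 2019 gives 29 December 2019, which is the last day of the notice period.
The date cancellation becomes effective: 60 calendar days after 29 December 2019 is 27 February 2020.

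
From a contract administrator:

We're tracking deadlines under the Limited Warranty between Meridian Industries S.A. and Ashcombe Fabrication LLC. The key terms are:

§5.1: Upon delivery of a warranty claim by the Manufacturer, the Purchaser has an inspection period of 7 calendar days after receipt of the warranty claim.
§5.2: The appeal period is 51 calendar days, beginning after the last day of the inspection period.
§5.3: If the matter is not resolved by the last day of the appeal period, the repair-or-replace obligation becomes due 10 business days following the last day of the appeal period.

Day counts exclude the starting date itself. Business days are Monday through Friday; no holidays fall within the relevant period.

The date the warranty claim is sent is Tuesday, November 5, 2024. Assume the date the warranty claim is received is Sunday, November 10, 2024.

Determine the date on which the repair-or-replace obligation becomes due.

January 21, 2025

Adding 7 calendar days to November 10, 2024 gives November 17, 2024, which is the last day of the inspection period.
Adding 51 calendar days to November 17, 2024 gives January 7, 2025, which is the last day of the appeal period.
The date on which the repair-or-replace obligation becomes due: 10 business days after Tuesday, January 7, 2025, skipping weekends — Jan 8, Jan 9, Jan 10, Jan 13, Jan 14, Jan 15, Jan 16, Jan 17, Jan 20, Jan 21 — lands on Tuesday, January 21, 2025.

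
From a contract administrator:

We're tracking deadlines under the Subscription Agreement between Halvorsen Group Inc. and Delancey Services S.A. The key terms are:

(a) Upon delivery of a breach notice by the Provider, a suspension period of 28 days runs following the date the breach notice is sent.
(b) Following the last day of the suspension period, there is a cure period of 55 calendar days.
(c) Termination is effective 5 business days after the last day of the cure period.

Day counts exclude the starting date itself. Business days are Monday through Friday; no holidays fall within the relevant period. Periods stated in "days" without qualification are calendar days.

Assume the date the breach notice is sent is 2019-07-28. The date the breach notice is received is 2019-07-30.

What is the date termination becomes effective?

The last day of the suspension period: 28 calendar days after 2019-07-28 is 2019-08-25.
The last day of the cure period: 55 calendar days after 2019-08-25 is 2019-10-19.
From Saturday, 2019-10-19, 5 business days (Oct 21, Oct 22, Oct 23, Oct 24, Oct 25, skipping weekends) brings us to Friday, 2019-10-25, which is the date termination becomes effective.

2019-10-25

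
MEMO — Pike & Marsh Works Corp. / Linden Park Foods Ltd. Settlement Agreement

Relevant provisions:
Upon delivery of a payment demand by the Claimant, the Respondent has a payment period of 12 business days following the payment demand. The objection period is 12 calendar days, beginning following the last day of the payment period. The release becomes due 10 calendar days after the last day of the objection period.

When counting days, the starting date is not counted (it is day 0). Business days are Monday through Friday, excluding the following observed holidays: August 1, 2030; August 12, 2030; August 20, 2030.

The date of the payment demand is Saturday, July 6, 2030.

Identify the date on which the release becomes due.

August 14, 2030

The last day of the payment period: counting 12 business days from Saturday, July 6, 2030 (Jul 8, Jul 9, Jul 10, Jul 11, …, Jul 19, Jul 22, Jul 23, skipping weekends) reaches Tuesday, July 23, 2030.
Adding 12 calendar days to July 23, 2030 gives August 4, 2030, which is the last day of the objection period.
The date on which the release becomes due: August 4, 2030 + 10 days = August 14, 2030.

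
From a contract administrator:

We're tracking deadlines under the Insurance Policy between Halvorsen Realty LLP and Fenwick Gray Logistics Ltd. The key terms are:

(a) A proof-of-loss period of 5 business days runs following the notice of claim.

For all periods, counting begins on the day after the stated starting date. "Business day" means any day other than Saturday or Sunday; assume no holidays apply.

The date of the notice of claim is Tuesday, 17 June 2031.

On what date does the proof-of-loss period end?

24 June 2031

The last day of the proof-of-loss period: 5 business days after Tuesday, 17 June 2031, skipping weekends — Jun 18, Jun 19, Jun 20, Jun 23, Jun 24 — lands on Tuesday, 24 June 2031.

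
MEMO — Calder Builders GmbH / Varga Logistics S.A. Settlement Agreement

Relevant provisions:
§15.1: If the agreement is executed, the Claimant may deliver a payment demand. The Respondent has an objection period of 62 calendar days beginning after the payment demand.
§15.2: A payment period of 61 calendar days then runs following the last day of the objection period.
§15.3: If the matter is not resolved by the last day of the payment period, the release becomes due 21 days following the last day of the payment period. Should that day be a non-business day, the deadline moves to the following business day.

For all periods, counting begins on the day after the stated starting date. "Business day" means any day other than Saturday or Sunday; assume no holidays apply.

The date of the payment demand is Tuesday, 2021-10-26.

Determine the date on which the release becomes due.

The last day of the objection period: 2021-10-26 + 62 days = 2021-12-27.
The last day of the payment period: 2021-12-27 + 61 days = 2022-02-26.
The date on which the release becomes due: 21 calendar days after 2022-02-26 is 2022-03-19. That falls on a Saturday, so it rolls to the next business day, Monday, 2022-03-21.

2022-03-21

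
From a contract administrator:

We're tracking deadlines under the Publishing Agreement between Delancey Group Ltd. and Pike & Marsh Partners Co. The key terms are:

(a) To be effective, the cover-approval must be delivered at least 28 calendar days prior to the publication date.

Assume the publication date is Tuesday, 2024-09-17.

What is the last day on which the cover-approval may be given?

2024-08-20

Counting back 28 calendar days from 2024-09-17 gives 2024-08-20.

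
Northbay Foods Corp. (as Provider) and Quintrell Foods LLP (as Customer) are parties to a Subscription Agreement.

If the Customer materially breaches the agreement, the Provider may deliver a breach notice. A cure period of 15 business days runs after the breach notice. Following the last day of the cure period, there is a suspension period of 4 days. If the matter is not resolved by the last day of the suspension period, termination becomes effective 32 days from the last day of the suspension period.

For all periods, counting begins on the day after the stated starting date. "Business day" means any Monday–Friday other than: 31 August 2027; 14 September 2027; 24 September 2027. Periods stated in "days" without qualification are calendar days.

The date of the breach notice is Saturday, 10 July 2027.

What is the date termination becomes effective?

4 September 2027

The last day of the cure period: 15 business days after Saturday, 10 July 2027, skipping weekends — Jul 12, Jul 13, Jul 14, Jul 15, …, Jul 28, Jul 29, Jul 30 — lands on Friday, 30 July 2027.
Adding 4 calendar days to 30 July 2027 gives 3 August 2027, which is the last day of the suspension period.
The date termination becomes effective: 32 calendar days after 3 August 2027 is 4 September 2027.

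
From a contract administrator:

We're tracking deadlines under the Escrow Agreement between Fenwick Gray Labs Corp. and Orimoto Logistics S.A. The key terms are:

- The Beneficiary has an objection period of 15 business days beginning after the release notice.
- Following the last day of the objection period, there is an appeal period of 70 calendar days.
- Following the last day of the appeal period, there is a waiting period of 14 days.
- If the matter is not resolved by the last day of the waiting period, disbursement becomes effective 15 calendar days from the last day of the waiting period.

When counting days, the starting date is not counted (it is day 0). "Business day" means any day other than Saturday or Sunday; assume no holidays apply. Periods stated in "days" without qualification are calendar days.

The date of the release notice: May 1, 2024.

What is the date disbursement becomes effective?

The last day of the objection period: 15 business days after Wednesday, May 1, 2024, skipping weekends — May 2, May 3, May 6, May 7, …, May 20, May 21, May 22 — lands on Wednesday, May 22, 2024.
The last day of the appeal period: May 22, 2024 + 70 days = July 31, 2024.
The last day of the waiting period: 14 calendar days after July 31, 2024 is August 14, 2024.
The date disbursement becomes effective: 15 calendar days after August 14, 2024 is August 29, 2024.

August 29, 2024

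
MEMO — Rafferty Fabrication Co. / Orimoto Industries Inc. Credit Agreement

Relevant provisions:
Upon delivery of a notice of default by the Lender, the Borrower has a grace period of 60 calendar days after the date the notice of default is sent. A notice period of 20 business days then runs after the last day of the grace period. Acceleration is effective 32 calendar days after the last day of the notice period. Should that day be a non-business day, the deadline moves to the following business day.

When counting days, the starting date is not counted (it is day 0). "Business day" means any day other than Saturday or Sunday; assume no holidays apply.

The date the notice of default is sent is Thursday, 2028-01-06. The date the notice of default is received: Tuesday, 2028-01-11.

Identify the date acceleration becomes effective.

2028-05-05

The last day of the grace period: 2028-01-06 + 60 days = 2028-03-06.
From Monday, 2028-03-06, 20 business days (Mar 7, Mar 8, Mar 9, Mar 10, …, Mar 30, Mar 31, Apr 3, skipping weekends) brings us to Monday, 2028-04-03, which is the last day of the notice period.
Adding 32 calendar days to 2028-04-03 gives 2028-05-05, which is the date acceleration becomes effective. 2028-05-05 is a Friday, so no roll-forward applies.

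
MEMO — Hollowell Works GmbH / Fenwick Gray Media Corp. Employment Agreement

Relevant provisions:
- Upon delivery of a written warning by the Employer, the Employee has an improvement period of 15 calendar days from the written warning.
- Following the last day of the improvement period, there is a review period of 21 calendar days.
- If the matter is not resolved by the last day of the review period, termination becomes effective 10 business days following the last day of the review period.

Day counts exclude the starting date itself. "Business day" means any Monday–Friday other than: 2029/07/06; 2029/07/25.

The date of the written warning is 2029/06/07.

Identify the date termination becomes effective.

The last day of the improvement period: 2029/06/07 + 15 days = 2029/06/22.
The last day of the review period: 21 calendar days after 2029/06/22 is 2029/07/13.
The date termination becomes effective: 10 business days after Friday, 2029/07/13, skipping weekends and the listed holiday on Jul 25 — Jul 16, Jul 17, Jul 18, Jul 19, Jul 20, Jul 23, Jul 24, Jul 26, Jul 27, Jul 30 — lands on Monday, 2029/07/30.

2029/07/30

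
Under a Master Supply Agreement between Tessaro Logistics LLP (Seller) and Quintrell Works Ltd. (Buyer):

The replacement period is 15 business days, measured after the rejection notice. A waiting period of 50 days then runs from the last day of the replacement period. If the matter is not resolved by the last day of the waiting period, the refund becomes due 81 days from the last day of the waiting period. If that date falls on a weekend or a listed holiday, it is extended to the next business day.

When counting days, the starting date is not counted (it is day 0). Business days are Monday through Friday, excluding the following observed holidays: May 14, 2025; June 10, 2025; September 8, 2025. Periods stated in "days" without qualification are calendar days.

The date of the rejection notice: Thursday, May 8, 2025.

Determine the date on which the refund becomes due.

October 8, 2025

From Thursday, May 8, 2025, 15 business days (May 9, May 12, May 13, May 15, …, May 28, May 29, May 30, skipping weekends and the listed holiday on May 14) brings us to Friday, May 30, 2025, which is the last day of the replacement period.
The last day of the waiting period: 50 calendar days after May 30, 2025 is July 19, 2025.
The date on which the refund becomes due: 81 calendar days after July 19, 2025 is October 8, 2025. October 8, 2025 is a Wednesday and is not a listed holiday, so no roll-forward applies.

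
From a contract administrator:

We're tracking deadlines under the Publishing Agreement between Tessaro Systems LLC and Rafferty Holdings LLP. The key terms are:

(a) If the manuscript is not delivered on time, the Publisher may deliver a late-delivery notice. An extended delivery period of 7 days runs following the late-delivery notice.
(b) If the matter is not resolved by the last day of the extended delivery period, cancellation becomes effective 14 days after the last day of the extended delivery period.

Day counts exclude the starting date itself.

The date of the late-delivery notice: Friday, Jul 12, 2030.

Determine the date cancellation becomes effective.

Aug 2, 2030

The last day of the extended delivery period: Jul 12, 2030 + 7 days = Jul 19, 2030.
The date cancellation becomes effective: 14 calendar days after Jul 19, 2030 is Aug 2, 2030.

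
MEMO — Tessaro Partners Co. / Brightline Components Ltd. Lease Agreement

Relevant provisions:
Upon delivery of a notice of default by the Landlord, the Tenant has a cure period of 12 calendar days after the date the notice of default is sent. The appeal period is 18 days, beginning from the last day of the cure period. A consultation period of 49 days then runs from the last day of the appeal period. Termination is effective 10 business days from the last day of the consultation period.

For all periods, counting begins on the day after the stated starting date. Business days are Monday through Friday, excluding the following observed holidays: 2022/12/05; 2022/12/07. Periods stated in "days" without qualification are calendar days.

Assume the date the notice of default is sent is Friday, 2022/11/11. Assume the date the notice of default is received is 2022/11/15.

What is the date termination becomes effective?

The last day of the cure period: 2022/11/11 + 12 days = 2022/11/23.
The last day of the appeal period: 18 calendar days after 2022/11/23 is 2022/12/11.
Adding 49 calendar days to 2022/12/11 gives 2023/01/29, which is the last day of the consultation period.
The date termination becomes effective: counting 10 business days from Sunday, 2023/01/29 (Jan 30, Jan 31, Feb 1, Feb 2, Feb 3, Feb 6, Feb 7, Feb 8, Feb 9, Feb 10, skipping weekends) reaches Friday, 2023/02/10.

2023/02/10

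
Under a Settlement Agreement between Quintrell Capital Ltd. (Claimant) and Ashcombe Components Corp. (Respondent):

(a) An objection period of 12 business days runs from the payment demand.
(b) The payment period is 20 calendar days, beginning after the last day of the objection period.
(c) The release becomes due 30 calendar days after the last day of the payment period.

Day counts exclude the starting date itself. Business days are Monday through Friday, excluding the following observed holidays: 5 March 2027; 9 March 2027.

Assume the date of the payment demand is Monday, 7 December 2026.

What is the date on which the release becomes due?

11 February 2027

The last day of the objection period: 12 business days after Monday, 7 December 2026, skipping weekends — Dec 8, Dec 9, Dec 10, Dec 11, …, Dec 21, Dec 22, Dec 23 — lands on Wednesday, 23 December 2026.
Adding 20 calendar days to 23 December 2026 gives 12 January 2027, which is the last day of the payment period.
The date on which the release becomes due: 30 calendar days after 12 January 2027 is 11 February 2027.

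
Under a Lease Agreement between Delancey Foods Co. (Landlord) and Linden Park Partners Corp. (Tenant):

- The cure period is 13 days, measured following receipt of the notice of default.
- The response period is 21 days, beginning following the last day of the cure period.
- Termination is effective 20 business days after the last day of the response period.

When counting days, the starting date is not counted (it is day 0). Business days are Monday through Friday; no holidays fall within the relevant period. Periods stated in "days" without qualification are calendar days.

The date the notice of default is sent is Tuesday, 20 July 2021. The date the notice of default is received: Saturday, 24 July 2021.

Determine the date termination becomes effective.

The last day of the cure period: 24 July 2021 + 13 days = 6 August 2021.
The last day of the response period: 6 August 2021 + 21 days = 27 August 2021.
From Friday, 27 August 2021, 20 business days (Aug 30, Aug 31, Sep 1, Sep 2, …, Sep 22, Sep 23, Sep 24, skipping weekends) brings us to Friday, 24 September 2021, which is the date termination becomes effective.

24 September 2021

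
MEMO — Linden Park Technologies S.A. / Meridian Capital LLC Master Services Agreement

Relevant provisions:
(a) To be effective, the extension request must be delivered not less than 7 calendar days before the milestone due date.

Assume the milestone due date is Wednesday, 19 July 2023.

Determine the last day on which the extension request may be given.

12 July 2023

19 July 2023 minus 7 days is 12 July 2023.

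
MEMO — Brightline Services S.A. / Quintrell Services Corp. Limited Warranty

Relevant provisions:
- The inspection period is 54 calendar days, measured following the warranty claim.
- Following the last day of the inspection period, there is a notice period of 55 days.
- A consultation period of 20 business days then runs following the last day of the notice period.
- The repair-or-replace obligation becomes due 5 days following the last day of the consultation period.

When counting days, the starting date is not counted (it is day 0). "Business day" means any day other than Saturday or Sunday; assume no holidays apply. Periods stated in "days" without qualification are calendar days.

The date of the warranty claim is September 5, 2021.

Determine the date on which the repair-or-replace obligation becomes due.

January 25, 2022

The last day of the inspection period: September 5, 2021 + 54 days = October 29, 2021.
Adding 55 calendar days to October 29, 2021 gives December 23, 2021, which is the last day of the notice period.
The last day of the consultation period: 20 business days after Thursday, December 23, 2021, skipping weekends — Dec 24, Dec 27, Dec 28, Dec 29, …, Jan 18, Jan 19, Jan 20 — lands on Thursday, January 20, 2022.
The date on which the repair-or-replace obligation becomes due: 5 calendar days after January 20, 2022 is January 25, 2022.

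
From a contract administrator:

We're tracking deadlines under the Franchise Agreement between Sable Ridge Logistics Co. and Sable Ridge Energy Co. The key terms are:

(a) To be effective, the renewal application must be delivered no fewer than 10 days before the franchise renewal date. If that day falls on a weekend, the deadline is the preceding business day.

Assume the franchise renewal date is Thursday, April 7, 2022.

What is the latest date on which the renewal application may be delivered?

March 28, 2022

Counting back 10 calendar days from April 7, 2022 gives March 28, 2022. That is a Monday, so no adjustment is needed.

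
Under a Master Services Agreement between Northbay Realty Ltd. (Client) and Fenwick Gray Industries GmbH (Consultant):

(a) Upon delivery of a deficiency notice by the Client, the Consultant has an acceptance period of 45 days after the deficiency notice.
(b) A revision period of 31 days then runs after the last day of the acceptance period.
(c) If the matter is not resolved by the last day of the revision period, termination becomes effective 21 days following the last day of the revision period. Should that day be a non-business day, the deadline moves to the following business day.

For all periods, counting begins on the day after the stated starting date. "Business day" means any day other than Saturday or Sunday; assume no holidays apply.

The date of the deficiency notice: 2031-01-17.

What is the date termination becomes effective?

2031-04-24

Adding 45 calendar days to 2031-01-17 gives 2031-03-03, which is the last day of the acceptance period.
The last day of the revision period: 2031-03-03 + 31 days = 2031-04-03.
The date termination becomes effective: 21 calendar days after 2031-04-03 is 2031-04-24. 2031-04-24 is a Thursday, so no roll-forward applies.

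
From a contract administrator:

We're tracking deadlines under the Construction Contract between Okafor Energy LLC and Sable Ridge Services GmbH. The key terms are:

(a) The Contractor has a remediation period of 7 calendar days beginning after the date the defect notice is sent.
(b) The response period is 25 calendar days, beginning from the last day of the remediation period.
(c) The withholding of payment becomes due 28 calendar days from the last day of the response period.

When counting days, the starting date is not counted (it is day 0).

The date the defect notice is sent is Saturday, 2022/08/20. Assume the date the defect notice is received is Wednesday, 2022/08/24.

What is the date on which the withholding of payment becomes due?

Adding 7 calendar days to 2022/08/20 gives 2022/08/27, which is the last day of the remediation period.
The last day of the response period: 2022/08/27 + 25 days = 2022/09/21.
The date on which the withholding of payment becomes due: 2022/09/21 + 28 days = 2022/10/19.

2022/10/19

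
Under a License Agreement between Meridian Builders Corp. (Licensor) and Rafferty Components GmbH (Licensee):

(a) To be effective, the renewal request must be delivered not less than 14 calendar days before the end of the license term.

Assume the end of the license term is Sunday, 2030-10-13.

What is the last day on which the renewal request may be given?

2030-10-13 minus 14 days is 2030-09-29.

2030-09-29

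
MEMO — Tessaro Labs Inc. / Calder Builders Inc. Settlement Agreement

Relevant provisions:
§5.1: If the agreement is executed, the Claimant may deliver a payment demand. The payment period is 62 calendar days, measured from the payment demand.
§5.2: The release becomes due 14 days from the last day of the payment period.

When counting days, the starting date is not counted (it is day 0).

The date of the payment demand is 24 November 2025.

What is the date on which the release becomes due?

8 February 2026

The last day of the payment period: 62 calendar days after 24 November 2025 is 25 January 2026.
Adding 14 calendar days to 25 January 2026 gives 8 February 2026, which is the date on which the release becomes due.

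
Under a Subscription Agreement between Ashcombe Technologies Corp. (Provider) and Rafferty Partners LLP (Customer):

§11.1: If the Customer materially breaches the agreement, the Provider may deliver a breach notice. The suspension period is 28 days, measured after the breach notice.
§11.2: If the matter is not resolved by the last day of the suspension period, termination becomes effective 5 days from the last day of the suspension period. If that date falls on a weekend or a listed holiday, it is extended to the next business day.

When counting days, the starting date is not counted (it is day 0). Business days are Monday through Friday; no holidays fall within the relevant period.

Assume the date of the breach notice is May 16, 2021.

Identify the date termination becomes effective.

June 18, 2021

The last day of the suspension period: May 16, 2021 + 28 days = June 13, 2021.
The date termination becomes effective: 5 calendar days after June 13, 2021 is June 18, 2021. June 18, 2021 is a Friday, so no roll-forward applies.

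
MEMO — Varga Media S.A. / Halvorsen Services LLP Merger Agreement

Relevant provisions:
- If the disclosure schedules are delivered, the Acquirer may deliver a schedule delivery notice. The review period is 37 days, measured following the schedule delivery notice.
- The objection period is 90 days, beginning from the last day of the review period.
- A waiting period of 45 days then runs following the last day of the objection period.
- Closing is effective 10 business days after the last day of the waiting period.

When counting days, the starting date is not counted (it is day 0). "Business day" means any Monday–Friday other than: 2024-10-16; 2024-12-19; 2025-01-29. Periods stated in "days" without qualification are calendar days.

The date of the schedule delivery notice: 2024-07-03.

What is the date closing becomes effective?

The last day of the review period: 2024-07-03 + 37 days = 2024-08-09.
The last day of the objection period: 2024-08-09 + 90 days = 2024-11-07.
The last day of the waiting period: 2024-11-07 + 45 days = 2024-12-22.
From Sunday, 2024-12-22, 10 business days (Dec 23, Dec 24, Dec 25, Dec 26, Dec 27, Dec 30, Dec 31, Jan 1, Jan 2, Jan 3, skipping weekends) brings us to Friday, 2025-01-03, which is the date closing becomes effective.

2025-01-03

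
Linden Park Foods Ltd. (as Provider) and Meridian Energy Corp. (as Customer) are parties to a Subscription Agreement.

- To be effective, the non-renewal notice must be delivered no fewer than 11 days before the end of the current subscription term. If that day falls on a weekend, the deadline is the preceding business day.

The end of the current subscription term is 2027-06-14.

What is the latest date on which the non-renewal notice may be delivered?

2027-06-14 minus 11 days is 2027-06-03. That is a Thursday, so no adjustment is needed.

2027-06-03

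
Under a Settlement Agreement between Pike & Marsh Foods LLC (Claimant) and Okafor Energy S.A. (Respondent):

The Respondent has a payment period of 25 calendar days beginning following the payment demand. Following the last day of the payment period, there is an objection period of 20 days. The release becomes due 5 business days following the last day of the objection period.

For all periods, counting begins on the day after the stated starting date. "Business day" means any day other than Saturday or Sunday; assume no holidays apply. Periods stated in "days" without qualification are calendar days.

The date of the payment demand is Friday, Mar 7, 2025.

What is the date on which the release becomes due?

Apr 28, 2025

The last day of the payment period: Mar 7, 2025 + 25 days = Apr 1, 2025.
Adding 20 calendar days to Apr 1, 2025 gives Apr 21, 2025, which is the last day of the objection period.
From Monday, Apr 21, 2025, 5 business days (Apr 22, Apr 23, Apr 24, Apr 25, Apr 28, skipping weekends) brings us to Monday, Apr 28, 2025, which is the date on which the release becomes due.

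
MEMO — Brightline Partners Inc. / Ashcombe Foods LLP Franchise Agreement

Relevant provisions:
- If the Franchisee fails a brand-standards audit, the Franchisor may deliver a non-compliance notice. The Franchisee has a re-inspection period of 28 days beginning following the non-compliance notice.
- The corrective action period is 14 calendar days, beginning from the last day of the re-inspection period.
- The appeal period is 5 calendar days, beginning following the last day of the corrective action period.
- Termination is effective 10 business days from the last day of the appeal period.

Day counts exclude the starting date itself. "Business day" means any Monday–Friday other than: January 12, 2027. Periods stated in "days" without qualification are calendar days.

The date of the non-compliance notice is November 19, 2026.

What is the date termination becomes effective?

Adding 28 calendar days to November 19, 2026 gives December 17, 2026, which is the last day of the re-inspection period.
Adding 14 calendar days to December 17, 2026 gives December 31, 2026, which is the last day of the corrective action period.
Adding 5 calendar days to December 31, 2026 gives January 5, 2027, which is the last day of the appeal period.
The date termination becomes effective: counting 10 business days from Tuesday, January 5, 2027 (Jan 6, Jan 7, Jan 8, Jan 11, Jan 13, Jan 14, Jan 15, Jan 18, Jan 19, Jan 20, skipping weekends and the listed holiday on Jan 12) reaches Wednesday, January 20, 2027.

January 20, 2027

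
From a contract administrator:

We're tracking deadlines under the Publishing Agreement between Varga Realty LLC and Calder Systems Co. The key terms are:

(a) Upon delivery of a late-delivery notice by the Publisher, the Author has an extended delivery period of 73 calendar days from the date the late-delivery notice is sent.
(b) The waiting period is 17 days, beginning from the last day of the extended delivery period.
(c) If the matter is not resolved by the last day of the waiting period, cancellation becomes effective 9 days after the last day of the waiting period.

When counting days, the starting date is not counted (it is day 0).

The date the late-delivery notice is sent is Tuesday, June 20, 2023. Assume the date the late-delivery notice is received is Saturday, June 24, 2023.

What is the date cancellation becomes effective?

September 27, 2023

Adding 73 calendar days to June 20, 2023 gives September 1, 2023, which is the last day of the extended delivery period.
Adding 17 calendar days to September 1, 2023 gives September 18, 2023, which is the last day of the waiting period.
Adding 9 calendar days to September 18, 2023 gives September 27, 2023, which is the date cancellation becomes effective.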